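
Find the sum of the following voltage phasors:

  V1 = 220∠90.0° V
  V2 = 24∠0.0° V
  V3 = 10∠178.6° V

Step 1 — Convert each phasor to rectangular form:
  V1 = 220·(cos(90.0°) + j·sin(90.0°)) = 0 + j220 V
  V2 = 24·(cos(0.0°) + j·sin(0.0°)) = 24 V
  V3 = 10·(cos(178.6°) + j·sin(178.6°)) = -9.997 + j0.2443 V
Step 2 — Sum components: V_total = 14 + j220.2 V.
Step 3 — Convert to polar: |V_total| = 220.7 V, ∠V_total = 86.4°.

V_total = 220.7∠86.4° V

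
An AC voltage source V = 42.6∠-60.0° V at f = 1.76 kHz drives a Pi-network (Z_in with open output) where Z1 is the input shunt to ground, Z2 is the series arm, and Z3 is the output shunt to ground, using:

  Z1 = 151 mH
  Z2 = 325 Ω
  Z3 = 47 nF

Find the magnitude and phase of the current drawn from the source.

Step 1 — Angular frequency: ω = 2π·f = 2π·1760 = 1.106e+04 rad/s.
Step 2 — Component impedances:
  Z1: Z = jωL = j·1.106e+04·0.151 = 0 + j1670 Ω
  Z2: Z = R = 325 Ω
  Z3: Z = 1/(jωC) = -j/(ω·C) = 0 - j1924 Ω
Step 3 — With open output, the series arm Z2 and the output shunt Z3 appear in series to ground: Z2 + Z3 = 325 - j1924 Ω.
Step 4 — Parallel with input shunt Z1: Z_in = Z1 || (Z2 + Z3) = 5323 + j5833 Ω = 7897∠47.6° Ω.
Step 5 — Source phasor: V = 42.6∠-60.0° V = 21.3 - j36.89 V.
Step 6 — Ohm's law: I = V / Z_total = (21.3 - j36.89) / (5323 + j5833) = -0.001633 - j0.005142 A.
Step 7 — Convert to polar: |I| = 0.005395 A, ∠I = -107.6°.

I = 0.005395∠-107.6° A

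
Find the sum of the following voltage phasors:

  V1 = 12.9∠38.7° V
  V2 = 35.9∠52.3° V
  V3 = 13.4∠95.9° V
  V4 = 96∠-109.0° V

Step 1 — Convert each phasor to rectangular form:
  V1 = 12.9·(cos(38.7°) + j·sin(38.7°)) = 10.07 + j8.066 V
  V2 = 35.9·(cos(52.3°) + j·sin(52.3°)) = 21.95 + j28.4 V
  V3 = 13.4·(cos(95.9°) + j·sin(95.9°)) = -1.377 + j13.33 V
  V4 = 96·(cos(-109.0°) + j·sin(-109.0°)) = -31.25 - j90.77 V
Step 2 — Sum components: V_total = -0.6106 - j40.97 V.
Step 3 — Convert to polar: |V_total| = 40.97 V, ∠V_total = -90.9°.

V_total = 40.97∠-90.9° V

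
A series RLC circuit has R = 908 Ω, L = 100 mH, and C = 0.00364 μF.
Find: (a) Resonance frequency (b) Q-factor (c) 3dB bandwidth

Step 1 — Resonance condition Im(Z)=0 gives ω₀ = 1/√(LC).
Step 2 — ω₀ = 1/√(0.1·3.64e-09) = 5.241e+04 rad/s.
Step 3 — f₀ = ω₀/(2π) = 8342 Hz.
Step 4 — Series Q: Q = ω₀L/R = 5.241e+04·0.1/908 = 5.772.
Step 5 — 3dB bandwidth: Δω = ω₀/Q = 9080 rad/s; BW = Δω/(2π) = 1445 Hz.

(a) f₀ = 8342 Hz  (b) Q = 5.772  (c) BW = 1445 Hz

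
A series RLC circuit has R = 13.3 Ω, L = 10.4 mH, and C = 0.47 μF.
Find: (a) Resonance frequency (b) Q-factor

Step 1 — Resonance condition Im(Z)=0 gives ω₀ = 1/√(LC).
Step 2 — ω₀ = 1/√(0.0104·4.7e-07) = 1.43e+04 rad/s.
Step 3 — f₀ = ω₀/(2π) = 2276 Hz.
Step 4 — Series Q: Q = ω₀L/R = 1.43e+04·0.0104/13.3 = 11.18.

(a) f₀ = 2276 Hz  (b) Q = 11.18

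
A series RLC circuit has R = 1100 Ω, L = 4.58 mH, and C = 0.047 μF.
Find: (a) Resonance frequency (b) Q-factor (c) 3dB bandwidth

Step 1 — Resonance: ω₀ = 1/√(LC) = 1/√(0.00458·4.7e-08) = 6.816e+04 rad/s.
Step 2 — f₀ = ω₀/(2π) = 1.085e+04 Hz.
Step 3 — Series Q: Q = ω₀L/R = 6.816e+04·0.00458/1100 = 0.2838.
Step 4 — Bandwidth: Δω = ω₀/Q = 2.402e+05 rad/s; BW = Δω/(2π) = 3.822e+04 Hz.

(a) f₀ = 1.085e+04 Hz  (b) Q = 0.2838  (c) BW = 3.822e+04 Hz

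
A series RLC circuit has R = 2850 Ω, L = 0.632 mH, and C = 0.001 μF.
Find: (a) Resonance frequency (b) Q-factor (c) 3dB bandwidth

Step 1 — Resonance condition Im(Z)=0 gives ω₀ = 1/√(LC).
Step 2 — ω₀ = 1/√(0.000632·1e-09) = 1.258e+06 rad/s.
Step 3 — f₀ = ω₀/(2π) = 2.002e+05 Hz.
Step 4 — Series Q: Q = ω₀L/R = 1.258e+06·0.000632/2850 = 0.2789.
Step 5 — 3dB bandwidth: Δω = ω₀/Q = 4.509e+06 rad/s; BW = Δω/(2π) = 7.177e+05 Hz.

(a) f₀ = 2.002e+05 Hz  (b) Q = 0.2789  (c) BW = 7.177e+05 Hz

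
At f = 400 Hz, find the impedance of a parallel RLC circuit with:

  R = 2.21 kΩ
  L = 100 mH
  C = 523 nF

Step 1 — Angular frequency: ω = 2π·f = 2π·400 = 2513 rad/s.
Step 2 — Component impedances:
  R: Z = R = 2210 Ω
  L: Z = jωL = j·2513·0.1 = 0 + j251.3 Ω
  C: Z = 1/(jωC) = -j/(ω·C) = 0 - j760.8 Ω
Step 3 — Parallel combination: 1/Z_total = 1/R + 1/L + 1/C; Z_total = 61.95 + j364.8 Ω = 370∠80.4° Ω.

Z = 61.95 + j364.8 Ω = 370∠80.4° Ω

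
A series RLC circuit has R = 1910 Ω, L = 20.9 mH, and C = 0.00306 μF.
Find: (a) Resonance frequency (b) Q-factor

Step 1 — Resonance condition Im(Z)=0 gives ω₀ = 1/√(LC).
Step 2 — ω₀ = 1/√(0.0209·3.06e-09) = 1.25e+05 rad/s.
Step 3 — f₀ = ω₀/(2π) = 1.99e+04 Hz.
Step 4 — Series Q: Q = ω₀L/R = 1.25e+05·0.0209/1910 = 1.368.

(a) f₀ = 1.99e+04 Hz  (b) Q = 1.368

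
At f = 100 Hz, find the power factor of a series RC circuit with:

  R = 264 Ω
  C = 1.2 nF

Step 1 — Angular frequency: ω = 2π·f = 2π·100 = 628.3 rad/s.
Step 2 — Component impedances:
  R: Z = R = 264 Ω
  C: Z = 1/(jωC) = -j/(ω·C) = 0 - j1.326e+06 Ω
Step 3 — Series combination: Z_total = R + C = 264 - j1.326e+06 Ω = 1.326e+06∠-90.0° Ω.
Step 4 — Power factor: PF = cos(φ) = Re(Z)/|Z| = 264/1.326e+06 = 0.0001991.
Step 5 — Type: Im(Z) = -1.326e+06 ⇒ leading (phase φ = -90.0°).

PF = 0.0001991 (leading, φ = -90.0°)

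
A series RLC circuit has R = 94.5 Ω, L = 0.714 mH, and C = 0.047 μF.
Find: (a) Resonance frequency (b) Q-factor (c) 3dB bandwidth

Step 1 — Resonance condition Im(Z)=0 gives ω₀ = 1/√(LC).
Step 2 — ω₀ = 1/√(0.000714·4.7e-08) = 1.726e+05 rad/s.
Step 3 — f₀ = ω₀/(2π) = 2.747e+04 Hz.
Step 4 — Series Q: Q = ω₀L/R = 1.726e+05·0.000714/94.5 = 1.304.
Step 5 — 3dB bandwidth: Δω = ω₀/Q = 1.324e+05 rad/s; BW = Δω/(2π) = 2.106e+04 Hz.

(a) f₀ = 2.747e+04 Hz  (b) Q = 1.304  (c) BW = 2.106e+04 Hz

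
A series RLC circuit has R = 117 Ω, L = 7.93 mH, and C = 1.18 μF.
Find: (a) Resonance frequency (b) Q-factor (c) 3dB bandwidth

Step 1 — Resonance: ω₀ = 1/√(LC) = 1/√(0.00793·1.18e-06) = 1.034e+04 rad/s.
Step 2 — f₀ = ω₀/(2π) = 1645 Hz.
Step 3 — Series Q: Q = ω₀L/R = 1.034e+04·0.00793/117 = 0.7007.
Step 4 — Bandwidth: Δω = ω₀/Q = 1.475e+04 rad/s; BW = Δω/(2π) = 2348 Hz.

(a) f₀ = 1645 Hz  (b) Q = 0.7007  (c) BW = 2348 Hz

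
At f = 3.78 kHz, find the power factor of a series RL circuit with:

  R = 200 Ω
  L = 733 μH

Step 1 — Angular frequency: ω = 2π·f = 2π·3780 = 2.375e+04 rad/s.
Step 2 — Component impedances:
  R: Z = R = 200 Ω
  L: Z = jωL = j·2.375e+04·0.000733 = 0 + j17.41 Ω
Step 3 — Series combination: Z_total = R + L = 200 + j17.41 Ω = 200.8∠5.0° Ω.
Step 4 — Power factor: PF = cos(φ) = Re(Z)/|Z| = 200/200.76 = 0.9962.
Step 5 — Type: Im(Z) = 17.41 ⇒ lagging (phase φ = 5.0°).

PF = 0.9962 (lagging, φ = 5.0°)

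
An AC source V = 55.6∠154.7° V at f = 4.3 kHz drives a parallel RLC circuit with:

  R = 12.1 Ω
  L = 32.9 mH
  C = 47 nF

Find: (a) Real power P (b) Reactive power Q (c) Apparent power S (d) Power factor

Step 1 — Angular frequency: ω = 2π·f = 2π·4300 = 2.702e+04 rad/s.
Step 2 — Component impedances:
  R: Z = R = 12.1 Ω
  L: Z = jωL = j·2.702e+04·0.0329 = 0 + j888.9 Ω
  C: Z = 1/(jωC) = -j/(ω·C) = 0 - j787.5 Ω
Step 3 — Parallel combination: 1/Z_total = 1/R + 1/L + 1/C; Z_total = 12.1 - j0.0212 Ω = 12.1∠-0.1° Ω.
Step 4 — Source phasor: V = 55.6∠154.7° V = -50.27 + j23.76 V.
Step 5 — Current: I = V / Z = -4.158 + j1.956 A = 4.595∠154.8° A.
Step 6 — Complex power: S = V·I* = 255.5 - j0.4477 VA.
Step 7 — Real power: P = Re(S) = 255.5 W.
Step 8 — Reactive power: Q = Im(S) = -0.4477 VAR.
Step 9 — Apparent power: |S| = 255.5 VA.
Step 10 — Power factor: PF = P/|S| = 1 (leading).

(a) P = 255.5 W  (b) Q = -0.4477 VAR  (c) S = 255.5 VA  (d) PF = 1 (leading)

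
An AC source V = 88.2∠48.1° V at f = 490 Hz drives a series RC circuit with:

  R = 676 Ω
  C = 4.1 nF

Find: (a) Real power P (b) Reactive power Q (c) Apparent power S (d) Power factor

Step 1 — Angular frequency: ω = 2π·f = 2π·490 = 3079 rad/s.
Step 2 — Component impedances:
  R: Z = R = 676 Ω
  C: Z = 1/(jωC) = -j/(ω·C) = 0 - j7.922e+04 Ω
Step 3 — Series combination: Z_total = R + C = 676 - j7.922e+04 Ω = 7.922e+04∠-89.5° Ω.
Step 4 — Source phasor: V = 88.2∠48.1° V = 58.9 + j65.65 V.
Step 5 — Current: I = V / Z = -0.0008223 + j0.0007505 A = 0.001113∠137.6° A.
Step 6 — Complex power: S = V·I* = 0.0008379 - j0.09819 VA.
Step 7 — Real power: P = Re(S) = 0.0008379 W.
Step 8 — Reactive power: Q = Im(S) = -0.09819 VAR.
Step 9 — Apparent power: |S| = 0.09819 VA.
Step 10 — Power factor: PF = P/|S| = 0.008533 (leading).

(a) P = 0.0008379 W  (b) Q = -0.09819 VAR  (c) S = 0.09819 VA  (d) PF = 0.008533 (leading)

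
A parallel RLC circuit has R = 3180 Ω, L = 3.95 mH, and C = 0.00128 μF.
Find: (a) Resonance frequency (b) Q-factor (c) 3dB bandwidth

Step 1 — Resonance: ω₀ = 1/√(LC) = 1/√(0.00395·1.28e-09) = 4.447e+05 rad/s.
Step 2 — f₀ = ω₀/(2π) = 7.078e+04 Hz.
Step 3 — Parallel Q: Q = R/(ω₀L) = 3180/(4.447e+05·0.00395) = 1.81.
Step 4 — Bandwidth: Δω = ω₀/Q = 2.457e+05 rad/s; BW = Δω/(2π) = 3.91e+04 Hz.

(a) f₀ = 7.078e+04 Hz  (b) Q = 1.81  (c) BW = 3.91e+04 Hz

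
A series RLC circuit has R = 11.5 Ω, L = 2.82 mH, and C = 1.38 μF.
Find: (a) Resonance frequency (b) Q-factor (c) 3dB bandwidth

Step 1 — Resonance: ω₀ = 1/√(LC) = 1/√(0.00282·1.38e-06) = 1.603e+04 rad/s.
Step 2 — f₀ = ω₀/(2π) = 2551 Hz.
Step 3 — Series Q: Q = ω₀L/R = 1.603e+04·0.00282/11.5 = 3.931.
Step 4 — Bandwidth: Δω = ω₀/Q = 4078 rad/s; BW = Δω/(2π) = 649 Hz.

(a) f₀ = 2551 Hz  (b) Q = 3.931  (c) BW = 649 Hz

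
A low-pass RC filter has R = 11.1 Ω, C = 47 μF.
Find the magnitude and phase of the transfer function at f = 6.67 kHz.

Step 1 — Angular frequency: ω = 2π·6670 = 4.191e+04 rad/s.
Step 2 — Transfer function: H(jω) = 1/(1 + jωRC).
Step 3 — Denominator: 1 + jωRC = 1 + j·4.191e+04·11.1·4.7e-05 = 1 + j21.86.
Step 4 — H = 0.002088 - j0.04564.
Step 5 — Magnitude: |H| = 0.04569 (-26.8 dB); phase: φ = -87.4°.

|H| = 0.04569 (-26.8 dB), φ = -87.4°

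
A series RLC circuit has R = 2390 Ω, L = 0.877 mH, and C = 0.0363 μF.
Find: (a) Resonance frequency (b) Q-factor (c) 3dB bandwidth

Step 1 — Resonance: ω₀ = 1/√(LC) = 1/√(0.000877·3.63e-08) = 1.772e+05 rad/s.
Step 2 — f₀ = ω₀/(2π) = 2.821e+04 Hz.
Step 3 — Series Q: Q = ω₀L/R = 1.772e+05·0.000877/2390 = 0.06504.
Step 4 — Bandwidth: Δω = ω₀/Q = 2.725e+06 rad/s; BW = Δω/(2π) = 4.337e+05 Hz.

(a) f₀ = 2.821e+04 Hz  (b) Q = 0.06504  (c) BW = 4.337e+05 Hz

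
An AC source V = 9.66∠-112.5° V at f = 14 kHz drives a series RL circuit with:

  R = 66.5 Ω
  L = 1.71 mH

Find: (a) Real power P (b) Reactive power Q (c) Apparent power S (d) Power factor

Step 1 — Angular frequency: ω = 2π·f = 2π·1.4e+04 = 8.796e+04 rad/s.
Step 2 — Component impedances:
  R: Z = R = 66.5 Ω
  L: Z = jωL = j·8.796e+04·0.00171 = 0 + j150.4 Ω
Step 3 — Series combination: Z_total = R + L = 66.5 + j150.4 Ω = 164.5∠66.1° Ω.
Step 4 — Source phasor: V = 9.66∠-112.5° V = -3.697 - j8.925 V.
Step 5 — Current: I = V / Z = -0.05872 - j0.001384 A = 0.05874∠-178.6° A.
Step 6 — Complex power: S = V·I* = 0.2294 + j0.5189 VA.
Step 7 — Real power: P = Re(S) = 0.2294 W.
Step 8 — Reactive power: Q = Im(S) = 0.5189 VAR.
Step 9 — Apparent power: |S| = 0.5674 VA.
Step 10 — Power factor: PF = P/|S| = 0.4043 (lagging).

(a) P = 0.2294 W  (b) Q = 0.5189 VAR  (c) S = 0.5674 VA  (d) PF = 0.4043 (lagging)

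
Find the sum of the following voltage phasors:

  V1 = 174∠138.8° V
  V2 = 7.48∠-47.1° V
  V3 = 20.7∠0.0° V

Step 1 — Convert each phasor to rectangular form:
  V1 = 174·(cos(138.8°) + j·sin(138.8°)) = -130.9 + j114.6 V
  V2 = 7.48·(cos(-47.1°) + j·sin(-47.1°)) = 5.092 - j5.479 V
  V3 = 20.7·(cos(0.0°) + j·sin(0.0°)) = 20.7 V
Step 2 — Sum components: V_total = -105.1 + j109.1 V.
Step 3 — Convert to polar: |V_total| = 151.5 V, ∠V_total = 133.9°.

V_total = 151.5∠133.9° V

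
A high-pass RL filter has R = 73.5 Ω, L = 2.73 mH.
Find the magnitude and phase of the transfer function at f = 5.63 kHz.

Step 1 — Angular frequency: ω = 2π·5630 = 3.537e+04 rad/s.
Step 2 — Transfer function: H(jω) = jωL/(R + jωL).
Step 3 — Numerator jωL = j·96.57; denominator R + jωL = 73.5 + j96.57.
Step 4 — H = 0.6332 + j0.4819.
Step 5 — Magnitude: |H| = 0.7957 (-2.0 dB); phase: φ = 37.3°.

|H| = 0.7957 (-2.0 dB), φ = 37.3°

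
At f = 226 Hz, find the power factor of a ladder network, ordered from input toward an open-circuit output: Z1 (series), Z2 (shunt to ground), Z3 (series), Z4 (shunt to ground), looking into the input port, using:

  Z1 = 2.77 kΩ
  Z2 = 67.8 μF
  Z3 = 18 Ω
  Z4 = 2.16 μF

Step 1 — Angular frequency: ω = 2π·f = 2π·226 = 1420 rad/s.
Step 2 — Component impedances:
  Z1: Z = R = 2770 Ω
  Z2: Z = 1/(jωC) = -j/(ω·C) = 0 - j10.39 Ω
  Z3: Z = R = 18 Ω
  Z4: Z = 1/(jωC) = -j/(ω·C) = 0 - j326 Ω
Step 3 — Ladder network (open output): work backward from the far end, alternating series and parallel combinations. Z_in = 2770 - j10.07 Ω = 2770∠-0.2° Ω.
Step 4 — Power factor: PF = cos(φ) = Re(Z)/|Z| = 2770/2770 = 1.
Step 5 — Type: Im(Z) = -10.07 ⇒ leading (phase φ = -0.2°).

PF = 1 (leading, φ = -0.2°)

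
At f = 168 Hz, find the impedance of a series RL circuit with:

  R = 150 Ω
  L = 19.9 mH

Step 1 — Angular frequency: ω = 2π·f = 2π·168 = 1056 rad/s.
Step 2 — Component impedances:
  R: Z = R = 150 Ω
  L: Z = jωL = j·1056·0.0199 = 0 + j21.01 Ω
Step 3 — Series combination: Z_total = R + L = 150 + j21.01 Ω = 151.5∠8.0° Ω.

Z = 150 + j21.01 Ω = 151.5∠8.0° Ω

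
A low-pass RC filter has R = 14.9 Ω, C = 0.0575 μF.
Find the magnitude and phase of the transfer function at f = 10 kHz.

Step 1 — Angular frequency: ω = 2π·1e+04 = 6.283e+04 rad/s.
Step 2 — Transfer function: H(jω) = 1/(1 + jωRC).
Step 3 — Denominator: 1 + jωRC = 1 + j·6.283e+04·14.9·5.75e-08 = 1 + j0.05383.
Step 4 — H = 0.9971 - j0.05368.
Step 5 — Magnitude: |H| = 0.9986 (-0.0 dB); phase: φ = -3.1°.

|H| = 0.9986 (-0.0 dB), φ = -3.1°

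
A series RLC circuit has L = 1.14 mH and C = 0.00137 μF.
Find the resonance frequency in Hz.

Step 1 — Resonance condition Im(Z)=0 gives ω₀ = 1/√(LC).
Step 2 — ω₀ = 1/√(0.00114·1.37e-09) = 8.002e+05 rad/s.
Step 3 — f₀ = ω₀/(2π) = 1.274e+05 Hz.

f₀ = 1.274e+05 Hz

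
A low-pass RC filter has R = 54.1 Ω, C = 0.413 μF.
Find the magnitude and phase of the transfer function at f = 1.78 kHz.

Step 1 — Angular frequency: ω = 2π·1780 = 1.118e+04 rad/s.
Step 2 — Transfer function: H(jω) = 1/(1 + jωRC).
Step 3 — Denominator: 1 + jωRC = 1 + j·1.118e+04·54.1·4.13e-07 = 1 + j0.2499.
Step 4 — H = 0.9412 - j0.2352.
Step 5 — Magnitude: |H| = 0.9702 (-0.3 dB); phase: φ = -14.0°.

|H| = 0.9702 (-0.3 dB), φ = -14.0°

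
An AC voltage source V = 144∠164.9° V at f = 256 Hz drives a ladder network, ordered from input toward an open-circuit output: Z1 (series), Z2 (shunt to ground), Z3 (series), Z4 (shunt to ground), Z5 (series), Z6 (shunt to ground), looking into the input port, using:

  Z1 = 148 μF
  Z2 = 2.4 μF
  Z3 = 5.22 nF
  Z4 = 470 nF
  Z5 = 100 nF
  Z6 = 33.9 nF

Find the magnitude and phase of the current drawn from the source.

Step 1 — Angular frequency: ω = 2π·f = 2π·256 = 1608 rad/s.
Step 2 — Component impedances:
  Z1: Z = 1/(jωC) = -j/(ω·C) = 0 - j4.201 Ω
  Z2: Z = 1/(jωC) = -j/(ω·C) = 0 - j259 Ω
  Z3: Z = 1/(jωC) = -j/(ω·C) = 0 - j1.191e+05 Ω
  Z4: Z = 1/(jωC) = -j/(ω·C) = 0 - j1323 Ω
  Z5: Z = 1/(jωC) = -j/(ω·C) = 0 - j6217 Ω
  Z6: Z = 1/(jωC) = -j/(ω·C) = 0 - j1.834e+04 Ω
Step 3 — Ladder network (open output): work backward from the far end, alternating series and parallel combinations. Z_in = 0 - j262.7 Ω = 262.7∠-90.0° Ω.
Step 4 — Source phasor: V = 144∠164.9° V = -139 + j37.51 V.
Step 5 — Ohm's law: I = V / Z_total = (-139 + j37.51) / (0 - j262.7) = -0.1428 - j0.5293 A.
Step 6 — Convert to polar: |I| = 0.5482 A, ∠I = -105.1°.

I = 0.5482∠-105.1° A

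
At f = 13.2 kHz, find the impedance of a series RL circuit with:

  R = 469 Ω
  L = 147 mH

Step 1 — Angular frequency: ω = 2π·f = 2π·1.32e+04 = 8.294e+04 rad/s.
Step 2 — Component impedances:
  R: Z = R = 469 Ω
  L: Z = jωL = j·8.294e+04·0.147 = 0 + j1.219e+04 Ω
Step 3 — Series combination: Z_total = R + L = 469 + j1.219e+04 Ω = 1.22e+04∠87.8° Ω.

Z = 469 + j1.219e+04 Ω = 1.22e+04∠87.8° Ω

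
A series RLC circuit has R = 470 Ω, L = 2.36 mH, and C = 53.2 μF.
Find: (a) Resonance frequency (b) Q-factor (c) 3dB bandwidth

Step 1 — Resonance: ω₀ = 1/√(LC) = 1/√(0.00236·5.32e-05) = 2822 rad/s.
Step 2 — f₀ = ω₀/(2π) = 449.2 Hz.
Step 3 — Series Q: Q = ω₀L/R = 2822·0.00236/470 = 0.01417.
Step 4 — Bandwidth: Δω = ω₀/Q = 1.992e+05 rad/s; BW = Δω/(2π) = 3.17e+04 Hz.

(a) f₀ = 449.2 Hz  (b) Q = 0.01417  (c) BW = 3.17e+04 Hz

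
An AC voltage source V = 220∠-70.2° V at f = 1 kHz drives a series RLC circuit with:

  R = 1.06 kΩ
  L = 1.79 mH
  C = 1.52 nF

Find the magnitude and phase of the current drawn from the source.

Step 1 — Angular frequency: ω = 2π·f = 2π·1000 = 6283 rad/s.
Step 2 — Component impedances:
  R: Z = R = 1060 Ω
  L: Z = jωL = j·6283·0.00179 = 0 + j11.25 Ω
  C: Z = 1/(jωC) = -j/(ω·C) = 0 - j1.047e+05 Ω
Step 3 — Series combination: Z_total = R + L + C = 1060 - j1.047e+05 Ω = 1.047e+05∠-89.4° Ω.
Step 4 — Source phasor: V = 220∠-70.2° V = 74.52 - j207 V.
Step 5 — Ohm's law: I = V / Z_total = (74.52 - j207) / (1060 - j1.047e+05) = 0.001984 + j0.0006917 A.
Step 6 — Convert to polar: |I| = 0.002101 A, ∠I = 19.2°.

I = 0.002101∠19.2° A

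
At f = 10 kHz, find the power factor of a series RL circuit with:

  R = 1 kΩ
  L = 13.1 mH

Step 1 — Angular frequency: ω = 2π·f = 2π·1e+04 = 6.283e+04 rad/s.
Step 2 — Component impedances:
  R: Z = R = 1000 Ω
  L: Z = jωL = j·6.283e+04·0.0131 = 0 + j823.1 Ω
Step 3 — Series combination: Z_total = R + L = 1000 + j823.1 Ω = 1295∠39.5° Ω.
Step 4 — Power factor: PF = cos(φ) = Re(Z)/|Z| = 1000/1295.2 = 0.7721.
Step 5 — Type: Im(Z) = 823.1 ⇒ lagging (phase φ = 39.5°).

PF = 0.7721 (lagging, φ = 39.5°)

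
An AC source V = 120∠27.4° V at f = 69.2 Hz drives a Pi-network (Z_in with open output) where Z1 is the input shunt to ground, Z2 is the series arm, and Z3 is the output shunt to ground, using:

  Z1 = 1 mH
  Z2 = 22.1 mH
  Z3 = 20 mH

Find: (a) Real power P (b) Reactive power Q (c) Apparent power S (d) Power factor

Step 1 — Angular frequency: ω = 2π·f = 2π·69.2 = 434.8 rad/s.
Step 2 — Component impedances:
  Z1: Z = jωL = j·434.8·0.001 = 0 + j0.4348 Ω
  Z2: Z = jωL = j·434.8·0.0221 = 0 + j9.609 Ω
  Z3: Z = jωL = j·434.8·0.02 = 0 + j8.696 Ω
Step 3 — With open output, the series arm Z2 and the output shunt Z3 appear in series to ground: Z2 + Z3 = 0 + j18.3 Ω.
Step 4 — Parallel with input shunt Z1: Z_in = Z1 || (Z2 + Z3) = 0 + j0.4247 Ω = 0.4247∠90.0° Ω.
Step 5 — Source phasor: V = 120∠27.4° V = 106.5 + j55.22 V.
Step 6 — Current: I = V / Z = 130 - j250.8 A = 282.5∠-62.6° A.
Step 7 — Complex power: S = V·I* = 0 + j3.391e+04 VA.
Step 8 — Real power: P = Re(S) = 0 W.
Step 9 — Reactive power: Q = Im(S) = 3.391e+04 VAR.
Step 10 — Apparent power: |S| = 3.391e+04 VA.
Step 11 — Power factor: PF = P/|S| = 0 (lagging).

(a) P = 0 W  (b) Q = 3.391e+04 VAR  (c) S = 3.391e+04 VA  (d) PF = 0 (lagging)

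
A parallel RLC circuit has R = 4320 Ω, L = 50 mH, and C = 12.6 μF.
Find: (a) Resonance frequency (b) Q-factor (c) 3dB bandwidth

Step 1 — Resonance: ω₀ = 1/√(LC) = 1/√(0.05·1.26e-05) = 1260 rad/s.
Step 2 — f₀ = ω₀/(2π) = 200.5 Hz.
Step 3 — Parallel Q: Q = R/(ω₀L) = 4320/(1260·0.05) = 68.58.
Step 4 — Bandwidth: Δω = ω₀/Q = 18.37 rad/s; BW = Δω/(2π) = 2.924 Hz.

(a) f₀ = 200.5 Hz  (b) Q = 68.58  (c) BW = 2.924 Hz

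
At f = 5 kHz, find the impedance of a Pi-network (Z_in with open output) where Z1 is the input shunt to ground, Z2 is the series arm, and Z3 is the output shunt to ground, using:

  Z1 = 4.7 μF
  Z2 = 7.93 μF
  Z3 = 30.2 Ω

Step 1 — Angular frequency: ω = 2π·f = 2π·5000 = 3.142e+04 rad/s.
Step 2 — Component impedances:
  Z1: Z = 1/(jωC) = -j/(ω·C) = 0 - j6.773 Ω
  Z2: Z = 1/(jωC) = -j/(ω·C) = 0 - j4.014 Ω
  Z3: Z = R = 30.2 Ω
Step 3 — With open output, the series arm Z2 and the output shunt Z3 appear in series to ground: Z2 + Z3 = 30.2 - j4.014 Ω.
Step 4 — Parallel with input shunt Z1: Z_in = Z1 || (Z2 + Z3) = 1.347 - j6.291 Ω = 6.434∠-77.9° Ω.

Z = 1.347 - j6.291 Ω = 6.434∠-77.9° Ω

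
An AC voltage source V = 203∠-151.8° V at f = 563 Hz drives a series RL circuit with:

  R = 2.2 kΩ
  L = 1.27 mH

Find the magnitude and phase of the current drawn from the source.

Step 1 — Angular frequency: ω = 2π·f = 2π·563 = 3537 rad/s.
Step 2 — Component impedances:
  R: Z = R = 2200 Ω
  L: Z = jωL = j·3537·0.00127 = 0 + j4.493 Ω
Step 3 — Series combination: Z_total = R + L = 2200 + j4.493 Ω = 2200∠0.1° Ω.
Step 4 — Source phasor: V = 203∠-151.8° V = -178.9 - j95.93 V.
Step 5 — Ohm's law: I = V / Z_total = (-178.9 - j95.93) / (2200 + j4.493) = -0.08141 - j0.04344 A.
Step 6 — Convert to polar: |I| = 0.09227 A, ∠I = -151.9°.

I = 0.09227∠-151.9° A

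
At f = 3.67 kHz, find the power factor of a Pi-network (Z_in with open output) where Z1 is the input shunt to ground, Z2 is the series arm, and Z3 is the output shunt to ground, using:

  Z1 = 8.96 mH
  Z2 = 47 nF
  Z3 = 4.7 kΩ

Step 1 — Angular frequency: ω = 2π·f = 2π·3670 = 2.306e+04 rad/s.
Step 2 — Component impedances:
  Z1: Z = jωL = j·2.306e+04·0.00896 = 0 + j206.6 Ω
  Z2: Z = 1/(jωC) = -j/(ω·C) = 0 - j922.7 Ω
  Z3: Z = R = 4700 Ω
Step 3 — With open output, the series arm Z2 and the output shunt Z3 appear in series to ground: Z2 + Z3 = 4700 - j922.7 Ω.
Step 4 — Parallel with input shunt Z1: Z_in = Z1 || (Z2 + Z3) = 8.877 + j208 Ω = 208.2∠87.6° Ω.
Step 5 — Power factor: PF = cos(φ) = Re(Z)/|Z| = 8.877/208.2 = 0.04264.
Step 6 — Type: Im(Z) = 208 ⇒ lagging (phase φ = 87.6°).

PF = 0.04264 (lagging, φ = 87.6°)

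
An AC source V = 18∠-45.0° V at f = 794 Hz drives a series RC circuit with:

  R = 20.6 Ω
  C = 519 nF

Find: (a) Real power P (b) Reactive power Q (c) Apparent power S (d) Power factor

Step 1 — Angular frequency: ω = 2π·f = 2π·794 = 4989 rad/s.
Step 2 — Component impedances:
  R: Z = R = 20.6 Ω
  C: Z = 1/(jωC) = -j/(ω·C) = 0 - j386.2 Ω
Step 3 — Series combination: Z_total = R + C = 20.6 - j386.2 Ω = 386.8∠-86.9° Ω.
Step 4 — Source phasor: V = 18∠-45.0° V = 12.73 - j12.73 V.
Step 5 — Current: I = V / Z = 0.03461 + j0.03111 A = 0.04654∠41.9° A.
Step 6 — Complex power: S = V·I* = 0.04462 - j0.8365 VA.
Step 7 — Real power: P = Re(S) = 0.04462 W.
Step 8 — Reactive power: Q = Im(S) = -0.8365 VAR.
Step 9 — Apparent power: |S| = 0.8377 VA.
Step 10 — Power factor: PF = P/|S| = 0.05326 (leading).

(a) P = 0.04462 W  (b) Q = -0.8365 VAR  (c) S = 0.8377 VA  (d) PF = 0.05326 (leading)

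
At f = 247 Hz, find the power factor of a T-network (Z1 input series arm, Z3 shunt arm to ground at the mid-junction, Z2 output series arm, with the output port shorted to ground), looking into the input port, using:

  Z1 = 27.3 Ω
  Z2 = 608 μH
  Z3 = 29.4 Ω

Step 1 — Angular frequency: ω = 2π·f = 2π·247 = 1552 rad/s.
Step 2 — Component impedances:
  Z1: Z = R = 27.3 Ω
  Z2: Z = jωL = j·1552·0.000608 = 0 + j0.9436 Ω
  Z3: Z = R = 29.4 Ω
Step 3 — With the output port shorted to ground, the output series arm Z2 runs from the junction to ground; the shunt arm Z3 also runs from the junction to ground. They appear in parallel: Z3 || Z2 = 0.03025 + j0.9426 Ω.
Step 4 — Series with input arm Z1: Z_in = Z1 + (Z3 || Z2) = 27.33 + j0.9426 Ω = 27.35∠2.0° Ω.
Step 5 — Power factor: PF = cos(φ) = Re(Z)/|Z| = 27.33/27.347 = 0.9994.
Step 6 — Type: Im(Z) = 0.9426 ⇒ lagging (phase φ = 2.0°).

PF = 0.9994 (lagging, φ = 2.0°)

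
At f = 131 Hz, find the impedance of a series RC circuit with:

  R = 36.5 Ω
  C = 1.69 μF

Step 1 — Angular frequency: ω = 2π·f = 2π·131 = 823.1 rad/s.
Step 2 — Component impedances:
  R: Z = R = 36.5 Ω
  C: Z = 1/(jωC) = -j/(ω·C) = 0 - j718.9 Ω
Step 3 — Series combination: Z_total = R + C = 36.5 - j718.9 Ω = 719.8∠-87.1° Ω.

Z = 36.5 - j718.9 Ω = 719.8∠-87.1° Ω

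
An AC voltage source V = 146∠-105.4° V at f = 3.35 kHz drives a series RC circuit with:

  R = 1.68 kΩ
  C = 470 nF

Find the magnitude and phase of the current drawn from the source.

Step 1 — Angular frequency: ω = 2π·f = 2π·3350 = 2.105e+04 rad/s.
Step 2 — Component impedances:
  R: Z = R = 1680 Ω
  C: Z = 1/(jωC) = -j/(ω·C) = 0 - j101.1 Ω
Step 3 — Series combination: Z_total = R + C = 1680 - j101.1 Ω = 1683∠-3.4° Ω.
Step 4 — Source phasor: V = 146∠-105.4° V = -38.77 - j140.8 V.
Step 5 — Ohm's law: I = V / Z_total = (-38.77 - j140.8) / (1680 - j101.1) = -0.01797 - j0.08487 A.
Step 6 — Convert to polar: |I| = 0.08675 A, ∠I = -102.0°.

I = 0.08675∠-102.0° A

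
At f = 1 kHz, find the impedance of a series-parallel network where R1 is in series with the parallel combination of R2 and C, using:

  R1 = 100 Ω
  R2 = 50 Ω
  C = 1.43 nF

Step 1 — Angular frequency: ω = 2π·f = 2π·1000 = 6283 rad/s.
Step 2 — Component impedances:
  R1: Z = R = 100 Ω
  R2: Z = R = 50 Ω
  C: Z = 1/(jωC) = -j/(ω·C) = 0 - j1.113e+05 Ω
Step 3 — Parallel branch: R2 || C = 1/(1/R2 + 1/C) = 50 - j0.02246 Ω.
Step 4 — Series with R1: Z_total = R1 + (R2 || C) = 150 - j0.02246 Ω = 150∠-0.0° Ω.

Z = 150 - j0.02246 Ω = 150∠-0.0° Ω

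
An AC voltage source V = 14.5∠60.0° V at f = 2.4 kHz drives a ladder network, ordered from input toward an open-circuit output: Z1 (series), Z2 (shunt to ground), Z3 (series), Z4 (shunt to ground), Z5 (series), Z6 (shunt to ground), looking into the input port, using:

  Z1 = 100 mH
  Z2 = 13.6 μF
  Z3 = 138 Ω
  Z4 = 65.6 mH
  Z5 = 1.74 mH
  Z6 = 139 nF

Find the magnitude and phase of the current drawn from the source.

Step 1 — Angular frequency: ω = 2π·f = 2π·2400 = 1.508e+04 rad/s.
Step 2 — Component impedances:
  Z1: Z = jωL = j·1.508e+04·0.1 = 0 + j1508 Ω
  Z2: Z = 1/(jωC) = -j/(ω·C) = 0 - j4.876 Ω
  Z3: Z = R = 138 Ω
  Z4: Z = jωL = j·1.508e+04·0.0656 = 0 + j989.2 Ω
  Z5: Z = jωL = j·1.508e+04·0.00174 = 0 + j26.24 Ω
  Z6: Z = 1/(jωC) = -j/(ω·C) = 0 - j477.1 Ω
Step 3 — Ladder network (open output): work backward from the far end, alternating series and parallel combinations. Z_in = 0.004599 + j1503 Ω = 1503∠90.0° Ω.
Step 4 — Source phasor: V = 14.5∠60.0° V = 7.25 + j12.56 V.
Step 5 — Ohm's law: I = V / Z_total = (7.25 + j12.56) / (0.004599 + j1503) = 0.008354 - j0.004823 A.
Step 6 — Convert to polar: |I| = 0.009647 A, ∠I = -30.0°.

I = 0.009647∠-30.0° A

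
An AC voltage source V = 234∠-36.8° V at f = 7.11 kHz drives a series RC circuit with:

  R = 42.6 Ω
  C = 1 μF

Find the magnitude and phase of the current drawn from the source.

Step 1 — Angular frequency: ω = 2π·f = 2π·7110 = 4.467e+04 rad/s.
Step 2 — Component impedances:
  R: Z = R = 42.6 Ω
  C: Z = 1/(jωC) = -j/(ω·C) = 0 - j22.38 Ω
Step 3 — Series combination: Z_total = R + C = 42.6 - j22.38 Ω = 48.12∠-27.7° Ω.
Step 4 — Source phasor: V = 234∠-36.8° V = 187.4 - j140.2 V.
Step 5 — Ohm's law: I = V / Z_total = (187.4 - j140.2) / (42.6 - j22.38) = 4.802 - j0.7674 A.
Step 6 — Convert to polar: |I| = 4.863 A, ∠I = -9.1°.

I = 4.863∠-9.1° A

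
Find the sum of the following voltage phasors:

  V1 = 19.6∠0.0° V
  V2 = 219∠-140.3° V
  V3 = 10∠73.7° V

Step 1 — Convert each phasor to rectangular form:
  V1 = 19.6·(cos(0.0°) + j·sin(0.0°)) = 19.6 V
  V2 = 219·(cos(-140.3°) + j·sin(-140.3°)) = -168.5 - j139.9 V
  V3 = 10·(cos(73.7°) + j·sin(73.7°)) = 2.807 + j9.598 V
Step 2 — Sum components: V_total = -146.1 - j130.3 V.
Step 3 — Convert to polar: |V_total| = 195.8 V, ∠V_total = -138.3°.

V_total = 195.8∠-138.3° V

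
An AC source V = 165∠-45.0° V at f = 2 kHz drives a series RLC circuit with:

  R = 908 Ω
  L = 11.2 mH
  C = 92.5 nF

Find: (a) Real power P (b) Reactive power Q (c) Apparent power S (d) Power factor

Step 1 — Angular frequency: ω = 2π·f = 2π·2000 = 1.257e+04 rad/s.
Step 2 — Component impedances:
  R: Z = R = 908 Ω
  L: Z = jωL = j·1.257e+04·0.0112 = 0 + j140.7 Ω
  C: Z = 1/(jωC) = -j/(ω·C) = 0 - j860.3 Ω
Step 3 — Series combination: Z_total = R + L + C = 908 - j719.6 Ω = 1159∠-38.4° Ω.
Step 4 — Source phasor: V = 165∠-45.0° V = 116.7 - j116.7 V.
Step 5 — Current: I = V / Z = 0.1415 - j0.01638 A = 0.1424∠-6.6° A.
Step 6 — Complex power: S = V·I* = 18.42 - j14.6 VA.
Step 7 — Real power: P = Re(S) = 18.42 W.
Step 8 — Reactive power: Q = Im(S) = -14.6 VAR.
Step 9 — Apparent power: |S| = 23.5 VA.
Step 10 — Power factor: PF = P/|S| = 0.7837 (leading).

(a) P = 18.42 W  (b) Q = -14.6 VAR  (c) S = 23.5 VA  (d) PF = 0.7837 (leading)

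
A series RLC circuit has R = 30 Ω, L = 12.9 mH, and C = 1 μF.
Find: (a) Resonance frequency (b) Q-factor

Step 1 — Resonance condition Im(Z)=0 gives ω₀ = 1/√(LC).
Step 2 — ω₀ = 1/√(0.0129·1e-06) = 8805 rad/s.
Step 3 — f₀ = ω₀/(2π) = 1401 Hz.
Step 4 — Series Q: Q = ω₀L/R = 8805·0.0129/30 = 3.786.

(a) f₀ = 1401 Hz  (b) Q = 3.786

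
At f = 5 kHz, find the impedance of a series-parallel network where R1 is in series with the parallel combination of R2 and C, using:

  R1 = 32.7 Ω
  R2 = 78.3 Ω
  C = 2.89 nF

Step 1 — Angular frequency: ω = 2π·f = 2π·5000 = 3.142e+04 rad/s.
Step 2 — Component impedances:
  R1: Z = R = 32.7 Ω
  R2: Z = R = 78.3 Ω
  C: Z = 1/(jωC) = -j/(ω·C) = 0 - j1.101e+04 Ω
Step 3 — Parallel branch: R2 || C = 1/(1/R2 + 1/C) = 78.3 - j0.5566 Ω.
Step 4 — Series with R1: Z_total = R1 + (R2 || C) = 111 - j0.5566 Ω = 111∠-0.3° Ω.

Z = 111 - j0.5566 Ω = 111∠-0.3° Ω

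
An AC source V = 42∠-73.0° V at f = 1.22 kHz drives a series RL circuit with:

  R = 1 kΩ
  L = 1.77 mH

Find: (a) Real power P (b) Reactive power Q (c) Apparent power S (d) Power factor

Step 1 — Angular frequency: ω = 2π·f = 2π·1220 = 7665 rad/s.
Step 2 — Component impedances:
  R: Z = R = 1000 Ω
  L: Z = jωL = j·7665·0.00177 = 0 + j13.57 Ω
Step 3 — Series combination: Z_total = R + L = 1000 + j13.57 Ω = 1000∠0.8° Ω.
Step 4 — Source phasor: V = 42∠-73.0° V = 12.28 - j40.16 V.
Step 5 — Current: I = V / Z = 0.01173 - j0.04032 A = 0.042∠-73.8° A.
Step 6 — Complex power: S = V·I* = 1.764 + j0.02393 VA.
Step 7 — Real power: P = Re(S) = 1.764 W.
Step 8 — Reactive power: Q = Im(S) = 0.02393 VAR.
Step 9 — Apparent power: |S| = 1.764 VA.
Step 10 — Power factor: PF = P/|S| = 0.9999 (lagging).

(a) P = 1.764 W  (b) Q = 0.02393 VAR  (c) S = 1.764 VA  (d) PF = 0.9999 (lagging)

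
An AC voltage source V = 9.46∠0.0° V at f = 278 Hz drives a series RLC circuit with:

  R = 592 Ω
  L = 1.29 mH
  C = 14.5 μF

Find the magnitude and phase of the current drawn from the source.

Step 1 — Angular frequency: ω = 2π·f = 2π·278 = 1747 rad/s.
Step 2 — Component impedances:
  R: Z = R = 592 Ω
  L: Z = jωL = j·1747·0.00129 = 0 + j2.253 Ω
  C: Z = 1/(jωC) = -j/(ω·C) = 0 - j39.48 Ω
Step 3 — Series combination: Z_total = R + L + C = 592 - j37.23 Ω = 593.2∠-3.6° Ω.
Step 4 — Source phasor: V = 9.46∠0.0° V = 9.46 V.
Step 5 — Ohm's law: I = V / Z_total = (9.46) / (592 - j37.23) = 0.01592 + j0.001001 A.
Step 6 — Convert to polar: |I| = 0.01595 A, ∠I = 3.6°.

I = 0.01595∠3.6° A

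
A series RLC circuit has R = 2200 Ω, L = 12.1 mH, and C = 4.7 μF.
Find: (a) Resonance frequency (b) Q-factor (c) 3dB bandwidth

Step 1 — Resonance condition Im(Z)=0 gives ω₀ = 1/√(LC).
Step 2 — ω₀ = 1/√(0.0121·4.7e-06) = 4193 rad/s.
Step 3 — f₀ = ω₀/(2π) = 667.4 Hz.
Step 4 — Series Q: Q = ω₀L/R = 4193·0.0121/2200 = 0.02306.
Step 5 — 3dB bandwidth: Δω = ω₀/Q = 1.818e+05 rad/s; BW = Δω/(2π) = 2.894e+04 Hz.

(a) f₀ = 667.4 Hz  (b) Q = 0.02306  (c) BW = 2.894e+04 Hz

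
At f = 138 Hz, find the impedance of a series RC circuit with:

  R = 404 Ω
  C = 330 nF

Step 1 — Angular frequency: ω = 2π·f = 2π·138 = 867.1 rad/s.
Step 2 — Component impedances:
  R: Z = R = 404 Ω
  C: Z = 1/(jωC) = -j/(ω·C) = 0 - j3495 Ω
Step 3 — Series combination: Z_total = R + C = 404 - j3495 Ω = 3518∠-83.4° Ω.

Z = 404 - j3495 Ω = 3518∠-83.4° Ω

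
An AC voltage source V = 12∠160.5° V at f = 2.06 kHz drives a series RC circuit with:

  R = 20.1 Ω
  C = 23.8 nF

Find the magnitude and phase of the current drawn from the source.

Step 1 — Angular frequency: ω = 2π·f = 2π·2060 = 1.294e+04 rad/s.
Step 2 — Component impedances:
  R: Z = R = 20.1 Ω
  C: Z = 1/(jωC) = -j/(ω·C) = 0 - j3246 Ω
Step 3 — Series combination: Z_total = R + C = 20.1 - j3246 Ω = 3246∠-89.6° Ω.
Step 4 — Source phasor: V = 12∠160.5° V = -11.31 + j4.006 V.
Step 5 — Ohm's law: I = V / Z_total = (-11.31 + j4.006) / (20.1 - j3246) = -0.001255 - j0.003477 A.
Step 6 — Convert to polar: |I| = 0.003697 A, ∠I = -109.9°.

I = 0.003697∠-109.9° A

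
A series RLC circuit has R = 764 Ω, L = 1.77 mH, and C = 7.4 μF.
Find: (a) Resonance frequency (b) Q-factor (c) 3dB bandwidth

Step 1 — Resonance condition Im(Z)=0 gives ω₀ = 1/√(LC).
Step 2 — ω₀ = 1/√(0.00177·7.4e-06) = 8738 rad/s.
Step 3 — f₀ = ω₀/(2π) = 1391 Hz.
Step 4 — Series Q: Q = ω₀L/R = 8738·0.00177/764 = 0.02024.
Step 5 — 3dB bandwidth: Δω = ω₀/Q = 4.316e+05 rad/s; BW = Δω/(2π) = 6.87e+04 Hz.

(a) f₀ = 1391 Hz  (b) Q = 0.02024  (c) BW = 6.87e+04 Hz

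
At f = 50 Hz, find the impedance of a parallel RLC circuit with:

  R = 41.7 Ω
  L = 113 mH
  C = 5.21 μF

Step 1 — Angular frequency: ω = 2π·f = 2π·50 = 314.2 rad/s.
Step 2 — Component impedances:
  R: Z = R = 41.7 Ω
  L: Z = jωL = j·314.2·0.113 = 0 + j35.5 Ω
  C: Z = 1/(jωC) = -j/(ω·C) = 0 - j611 Ω
Step 3 — Parallel combination: 1/Z_total = 1/R + 1/L + 1/C; Z_total = 18.75 + j20.74 Ω = 27.96∠47.9° Ω.

Z = 18.75 + j20.74 Ω = 27.96∠47.9° Ω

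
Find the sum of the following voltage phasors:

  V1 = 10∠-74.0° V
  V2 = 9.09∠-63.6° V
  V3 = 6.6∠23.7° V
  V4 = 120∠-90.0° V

Step 1 — Convert each phasor to rectangular form:
  V1 = 10·(cos(-74.0°) + j·sin(-74.0°)) = 2.756 - j9.613 V
  V2 = 9.09·(cos(-63.6°) + j·sin(-63.6°)) = 4.042 - j8.142 V
  V3 = 6.6·(cos(23.7°) + j·sin(23.7°)) = 6.043 + j2.653 V
  V4 = 120·(cos(-90.0°) + j·sin(-90.0°)) = 0 - j120 V
Step 2 — Sum components: V_total = 12.84 - j135.1 V.
Step 3 — Convert to polar: |V_total| = 135.7 V, ∠V_total = -84.6°.

V_total = 135.7∠-84.6° V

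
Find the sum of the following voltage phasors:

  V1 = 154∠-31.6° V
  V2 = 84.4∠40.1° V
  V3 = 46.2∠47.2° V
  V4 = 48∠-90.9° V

Step 1 — Convert each phasor to rectangular form:
  V1 = 154·(cos(-31.6°) + j·sin(-31.6°)) = 131.2 - j80.69 V
  V2 = 84.4·(cos(40.1°) + j·sin(40.1°)) = 64.56 + j54.36 V
  V3 = 46.2·(cos(47.2°) + j·sin(47.2°)) = 31.39 + j33.9 V
  V4 = 48·(cos(-90.9°) + j·sin(-90.9°)) = -0.754 - j47.99 V
Step 2 — Sum components: V_total = 226.4 - j40.43 V.
Step 3 — Convert to polar: |V_total| = 229.9 V, ∠V_total = -10.1°.

V_total = 229.9∠-10.1° V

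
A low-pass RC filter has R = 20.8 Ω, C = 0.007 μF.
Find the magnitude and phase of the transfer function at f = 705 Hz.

Step 1 — Angular frequency: ω = 2π·705 = 4430 rad/s.
Step 2 — Transfer function: H(jω) = 1/(1 + jωRC).
Step 3 — Denominator: 1 + jωRC = 1 + j·4430·20.8·7e-09 = 1 + j0.000645.
Step 4 — H = 1 - j0.000645.
Step 5 — Magnitude: |H| = 1 (-0.0 dB); phase: φ = -0.0°.

|H| = 1 (-0.0 dB), φ = -0.0°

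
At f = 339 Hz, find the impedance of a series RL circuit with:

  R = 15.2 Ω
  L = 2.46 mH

Step 1 — Angular frequency: ω = 2π·f = 2π·339 = 2130 rad/s.
Step 2 — Component impedances:
  R: Z = R = 15.2 Ω
  L: Z = jωL = j·2130·0.00246 = 0 + j5.24 Ω
Step 3 — Series combination: Z_total = R + L = 15.2 + j5.24 Ω = 16.08∠19.0° Ω.

Z = 15.2 + j5.24 Ω = 16.08∠19.0° Ω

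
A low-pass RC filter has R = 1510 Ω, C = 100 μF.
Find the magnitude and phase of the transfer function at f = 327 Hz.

Step 1 — Angular frequency: ω = 2π·327 = 2055 rad/s.
Step 2 — Transfer function: H(jω) = 1/(1 + jωRC).
Step 3 — Denominator: 1 + jωRC = 1 + j·2055·1510·0.0001 = 1 + j310.2.
Step 4 — H = 1.039e-05 - j0.003223.
Step 5 — Magnitude: |H| = 0.003223 (-49.8 dB); phase: φ = -89.8°.

|H| = 0.003223 (-49.8 dB), φ = -89.8°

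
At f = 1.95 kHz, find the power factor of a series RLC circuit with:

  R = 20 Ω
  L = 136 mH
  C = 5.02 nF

Step 1 — Angular frequency: ω = 2π·f = 2π·1950 = 1.225e+04 rad/s.
Step 2 — Component impedances:
  R: Z = R = 20 Ω
  L: Z = jωL = j·1.225e+04·0.136 = 0 + j1666 Ω
  C: Z = 1/(jωC) = -j/(ω·C) = 0 - j1.626e+04 Ω
Step 3 — Series combination: Z_total = R + L + C = 20 - j1.459e+04 Ω = 1.459e+04∠-89.9° Ω.
Step 4 — Power factor: PF = cos(φ) = Re(Z)/|Z| = 20/1.459e+04 = 0.001371.
Step 5 — Type: Im(Z) = -1.459e+04 ⇒ leading (phase φ = -89.9°).

PF = 0.001371 (leading, φ = -89.9°)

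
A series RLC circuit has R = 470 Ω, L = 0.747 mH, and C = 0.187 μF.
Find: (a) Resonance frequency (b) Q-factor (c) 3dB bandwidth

Step 1 — Resonance: ω₀ = 1/√(LC) = 1/√(0.000747·1.87e-07) = 8.461e+04 rad/s.
Step 2 — f₀ = ω₀/(2π) = 1.347e+04 Hz.
Step 3 — Series Q: Q = ω₀L/R = 8.461e+04·0.000747/470 = 0.1345.
Step 4 — Bandwidth: Δω = ω₀/Q = 6.292e+05 rad/s; BW = Δω/(2π) = 1.001e+05 Hz.

(a) f₀ = 1.347e+04 Hz  (b) Q = 0.1345  (c) BW = 1.001e+05 Hz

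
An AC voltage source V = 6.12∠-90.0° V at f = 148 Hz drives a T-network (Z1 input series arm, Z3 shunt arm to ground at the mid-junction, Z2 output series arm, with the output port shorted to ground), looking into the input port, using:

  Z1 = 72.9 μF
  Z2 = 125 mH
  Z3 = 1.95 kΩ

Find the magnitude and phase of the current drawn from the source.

Step 1 — Angular frequency: ω = 2π·f = 2π·148 = 929.9 rad/s.
Step 2 — Component impedances:
  Z1: Z = 1/(jωC) = -j/(ω·C) = 0 - j14.75 Ω
  Z2: Z = jωL = j·929.9·0.125 = 0 + j116.2 Ω
  Z3: Z = R = 1950 Ω
Step 3 — With the output port shorted to ground, the output series arm Z2 runs from the junction to ground; the shunt arm Z3 also runs from the junction to ground. They appear in parallel: Z3 || Z2 = 6.904 + j115.8 Ω.
Step 4 — Series with input arm Z1: Z_in = Z1 + (Z3 || Z2) = 6.904 + j101.1 Ω = 101.3∠86.1° Ω.
Step 5 — Source phasor: V = 6.12∠-90.0° V = 0 - j6.12 V.
Step 6 — Ohm's law: I = V / Z_total = (0 - j6.12) / (6.904 + j101.1) = -0.06027 - j0.004117 A.
Step 7 — Convert to polar: |I| = 0.06041 A, ∠I = -176.1°.

I = 0.06041∠-176.1° A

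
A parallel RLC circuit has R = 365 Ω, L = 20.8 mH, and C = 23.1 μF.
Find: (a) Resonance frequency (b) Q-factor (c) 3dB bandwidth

Step 1 — Resonance: ω₀ = 1/√(LC) = 1/√(0.0208·2.31e-05) = 1443 rad/s.
Step 2 — f₀ = ω₀/(2π) = 229.6 Hz.
Step 3 — Parallel Q: Q = R/(ω₀L) = 365/(1443·0.0208) = 12.16.
Step 4 — Bandwidth: Δω = ω₀/Q = 118.6 rad/s; BW = Δω/(2π) = 18.88 Hz.

(a) f₀ = 229.6 Hz  (b) Q = 12.16  (c) BW = 18.88 Hz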